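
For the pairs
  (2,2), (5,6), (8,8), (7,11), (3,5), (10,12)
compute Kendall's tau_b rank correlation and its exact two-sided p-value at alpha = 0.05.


Step 1: Enumerate the 15 unordered pairs (i,j) with i<j and classify each by sign(x_j-x_i) * sign(y_j-y_i).
  (1,2):dx=+3,dy=+4->C; (1,3):dx=+6,dy=+6->C; (1,4):dx=+5,dy=+9->C; (1,5):dx=+1,dy=+3->C
  (1,6):dx=+8,dy=+10->C; (2,3):dx=+3,dy=+2->C; (2,4):dx=+2,dy=+5->C; (2,5):dx=-2,dy=-1->C
  (2,6):dx=+5,dy=+6->C; (3,4):dx=-1,dy=+3->D; (3,5):dx=-5,dy=-3->C; (3,6):dx=+2,dy=+4->C
  (4,5):dx=-4,dy=-6->C; (4,6):dx=+3,dy=+1->C; (5,6):dx=+7,dy=+7->C
Step 2: C = 14, D = 1, total pairs = 15.
Step 3: tau = (C - D)/(n(n-1)/2) = (14 - 1)/15 = 0.866667.
Step 4: Exact two-sided p-value (enumerate n! = 720 permutations of y under H0): p = 0.016667.
Step 5: alpha = 0.05. reject H0.

tau_b = 0.8667 (C=14, D=1), p = 0.016667, reject H0.


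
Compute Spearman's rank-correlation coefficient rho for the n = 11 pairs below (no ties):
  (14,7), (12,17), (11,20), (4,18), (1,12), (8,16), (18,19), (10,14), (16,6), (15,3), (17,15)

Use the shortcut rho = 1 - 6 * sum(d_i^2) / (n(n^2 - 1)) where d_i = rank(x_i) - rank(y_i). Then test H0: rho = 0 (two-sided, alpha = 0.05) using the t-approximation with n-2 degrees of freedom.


Step 1: Rank x and y separately (midranks; no ties here).
rank(x): 14->7, 12->6, 11->5, 4->2, 1->1, 8->3, 18->11, 10->4, 16->9, 15->8, 17->10
rank(y): 7->3, 17->8, 20->11, 18->9, 12->4, 16->7, 19->10, 14->5, 6->2, 3->1, 15->6
Step 2: d_i = R_x(i) - R_y(i); compute d_i^2.
  (7-3)^2=16, (6-8)^2=4, (5-11)^2=36, (2-9)^2=49, (1-4)^2=9, (3-7)^2=16, (11-10)^2=1, (4-5)^2=1, (9-2)^2=49, (8-1)^2=49, (10-6)^2=16
sum(d^2) = 246.
Step 3: rho = 1 - 6*246 / (11*(11^2 - 1)) = 1 - 1476/1320 = -0.118182.
Step 4: Under H0, t = rho * sqrt((n-2)/(1-rho^2)) = -0.3570 ~ t(9).
Step 5: Two-sided p-value from the t-distribution with 9 df = 0.729285.
Step 6: alpha = 0.05. fail to reject H0.

rho = -0.1182, p = 0.729285, fail to reject H0 at alpha = 0.05.


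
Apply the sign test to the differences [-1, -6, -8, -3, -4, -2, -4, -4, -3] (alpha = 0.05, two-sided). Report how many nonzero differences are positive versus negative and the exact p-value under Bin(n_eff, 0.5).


Step 1: Discard zero differences. Original n = 9; n_eff = number of nonzero differences = 9.
Nonzero differences (with sign): -1, -6, -8, -3, -4, -2, -4, -4, -3
Step 2: Count signs: positive = 0, negative = 9.
Step 3: Under H0: P(positive) = 0.5, so the number of positives S ~ Bin(9, 0.5).
Step 4: Two-sided exact p-value = sum of Bin(9,0.5) probabilities at or below the observed probability = 0.003906.
Step 5: alpha = 0.05. reject H0.

n_eff = 9, pos = 0, neg = 9, p = 0.003906, reject H0.


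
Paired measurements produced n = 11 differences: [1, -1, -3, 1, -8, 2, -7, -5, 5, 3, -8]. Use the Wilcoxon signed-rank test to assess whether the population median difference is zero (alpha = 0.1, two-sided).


Step 1: Drop any zero differences (none here) and take |d_i|.
|d| = [1, 1, 3, 1, 8, 2, 7, 5, 5, 3, 8]
Step 2: Midrank |d_i| (ties get averaged ranks).
ranks: |1|->2, |1|->2, |3|->5.5, |1|->2, |8|->10.5, |2|->4, |7|->9, |5|->7.5, |5|->7.5, |3|->5.5, |8|->10.5
Step 3: Attach original signs; sum ranks with positive sign and with negative sign.
W+ = 2 + 2 + 4 + 7.5 + 5.5 = 21
W- = 2 + 5.5 + 10.5 + 9 + 7.5 + 10.5 = 45
(Check: W+ + W- = 66 should equal n(n+1)/2 = 66.)
Step 4: Test statistic W = min(W+, W-) = 21.
Step 5: Ties in |d|, so use the tie-corrected normal approximation.
        E[W] = n(n+1)/4 = 11*12/4 = 33.
        Tie groups: |d|=1 (t=3), |d|=3 (t=2), |d|=5 (t=2), |d|=8 (t=2); sum(t^3 - t) = 42.
        Var[W] = n(n+1)(2n+1)/24 - sum(t^3-t)/48 = 3036/24 - 42/48 = 125.625.
        z = (W - E[W]) / sqrt(Var[W]) = (21 - 33) / 11.2083 = -1.0706.
        Two-sided p = 2*Phi(z) = 0.284332.
Step 6: alpha = 0.1. fail to reject H0.

W+ = 21, W- = 45, W = min = 21, p = 0.284332, fail to reject H0.


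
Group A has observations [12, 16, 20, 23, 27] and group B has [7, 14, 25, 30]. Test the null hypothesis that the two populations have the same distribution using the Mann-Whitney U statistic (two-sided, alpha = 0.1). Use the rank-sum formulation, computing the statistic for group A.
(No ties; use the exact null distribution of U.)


Step 1: Combine and sort all 9 observations; assign midranks.
sorted (value, group): (7,Y), (12,X), (14,Y), (16,X), (20,X), (23,X), (25,Y), (27,X), (30,Y)
ranks: 7->1, 12->2, 14->3, 16->4, 20->5, 23->6, 25->7, 27->8, 30->9
Step 2: Rank sum for X: R1 = 2 + 4 + 5 + 6 + 8 = 25.
Step 3: U_X = R1 - n1(n1+1)/2 = 25 - 5*6/2 = 25 - 15 = 10.
       U_Y = n1*n2 - U_X = 20 - 10 = 10.
Step 4: No ties, so the exact null distribution of U (based on enumerating the C(9,5) = 126 equally likely rank assignments) gives the two-sided p-value.
Step 5: p-value = 1.000000; compare to alpha = 0.1. fail to reject H0.

U_X = 10, p = 1.000000, fail to reject H0 at alpha = 0.1.


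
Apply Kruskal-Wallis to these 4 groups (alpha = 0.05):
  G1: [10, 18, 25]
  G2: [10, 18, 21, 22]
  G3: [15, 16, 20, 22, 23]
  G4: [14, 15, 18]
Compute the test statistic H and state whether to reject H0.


Step 1: Combine all N = 15 observations and assign midranks.
sorted (value, group, rank): (10,G1,1.5), (10,G2,1.5), (14,G4,3), (15,G3,4.5), (15,G4,4.5), (16,G3,6), (18,G1,8), (18,G2,8), (18,G4,8), (20,G3,10), (21,G2,11), (22,G2,12.5), (22,G3,12.5), (23,G3,14), (25,G1,15)
Step 2: Sum ranks within each group.
R_1 = 24.5 (n_1 = 3)
R_2 = 33 (n_2 = 4)
R_3 = 47 (n_3 = 5)
R_4 = 15.5 (n_4 = 3)
Step 3: H = 12/(N(N+1)) * sum(R_i^2/n_i) - 3(N+1)
     = 12/(15*16) * (24.5^2/3 + 33^2/4 + 47^2/5 + 15.5^2/3) - 3*16
     = 0.050000 * 994.217 - 48
     = 1.710833.
Step 4: Ties present; correction factor C = 1 - 42/(15^3 - 15) = 0.987500. Corrected H = 1.710833 / 0.987500 = 1.732489.
Step 5: Under H0, H ~ chi^2(3); p-value = 0.629735.
Step 6: alpha = 0.05. fail to reject H0.

H = 1.7325, df = 3, p = 0.629735, fail to reject H0.


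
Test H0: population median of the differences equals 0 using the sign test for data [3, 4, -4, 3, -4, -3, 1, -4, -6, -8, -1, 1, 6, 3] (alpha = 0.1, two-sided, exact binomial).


Step 1: Discard zero differences. Original n = 14; n_eff = number of nonzero differences = 14.
Nonzero differences (with sign): +3, +4, -4, +3, -4, -3, +1, -4, -6, -8, -1, +1, +6, +3
Step 2: Count signs: positive = 7, negative = 7.
Step 3: Under H0: P(positive) = 0.5, so the number of positives S ~ Bin(14, 0.5).
Step 4: Two-sided exact p-value = sum of Bin(14,0.5) probabilities at or below the observed probability = 1.000000.
Step 5: alpha = 0.1. fail to reject H0.

n_eff = 14, pos = 7, neg = 7, p = 1.000000, fail to reject H0.


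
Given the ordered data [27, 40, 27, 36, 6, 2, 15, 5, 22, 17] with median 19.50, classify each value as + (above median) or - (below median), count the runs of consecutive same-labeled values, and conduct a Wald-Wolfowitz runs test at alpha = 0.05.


Step 1: Compute median = 19.50; label A = above, B = below.
Labels in order: AAAABBBBAB  (n_A = 5, n_B = 5)
Step 2: Count runs R = 4.
Step 3: Under H0 (random ordering), E[R] = 2*n_A*n_B/(n_A+n_B) + 1 = 2*5*5/10 + 1 = 6.0000.
        Var[R] = 2*n_A*n_B*(2*n_A*n_B - n_A - n_B) / ((n_A+n_B)^2 * (n_A+n_B-1)) = 2000/900 = 2.2222.
        SD[R] = 1.4907.
Step 4: Continuity-corrected z = (R + 0.5 - E[R]) / SD[R] = (4 + 0.5 - 6.0000) / 1.4907 = -1.0062.
Step 5: Two-sided p-value via normal approximation = 2*(1 - Phi(|z|)) = 0.314305.
Step 6: alpha = 0.05. fail to reject H0.

R = 4, z = -1.0062, p = 0.314305, fail to reject H0.


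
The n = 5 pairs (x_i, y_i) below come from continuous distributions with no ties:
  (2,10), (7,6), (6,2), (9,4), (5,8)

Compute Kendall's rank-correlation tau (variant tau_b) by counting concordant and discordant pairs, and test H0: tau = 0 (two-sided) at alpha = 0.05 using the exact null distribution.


Step 1: Enumerate the 10 unordered pairs (i,j) with i<j and classify each by sign(x_j-x_i) * sign(y_j-y_i).
  (1,2):dx=+5,dy=-4->D; (1,3):dx=+4,dy=-8->D; (1,4):dx=+7,dy=-6->D; (1,5):dx=+3,dy=-2->D
  (2,3):dx=-1,dy=-4->C; (2,4):dx=+2,dy=-2->D; (2,5):dx=-2,dy=+2->D; (3,4):dx=+3,dy=+2->C
  (3,5):dx=-1,dy=+6->D; (4,5):dx=-4,dy=+4->D
Step 2: C = 2, D = 8, total pairs = 10.
Step 3: tau = (C - D)/(n(n-1)/2) = (2 - 8)/10 = -0.600000.
Step 4: Exact two-sided p-value (enumerate n! = 120 permutations of y under H0): p = 0.233333.
Step 5: alpha = 0.05. fail to reject H0.

tau_b = -0.6000 (C=2, D=8), p = 0.233333, fail to reject H0.


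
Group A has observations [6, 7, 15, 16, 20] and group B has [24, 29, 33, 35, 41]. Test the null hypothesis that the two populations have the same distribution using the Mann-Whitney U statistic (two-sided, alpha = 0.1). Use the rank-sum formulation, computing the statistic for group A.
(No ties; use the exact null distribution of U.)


Step 1: Combine and sort all 10 observations; assign midranks.
sorted (value, group): (6,X), (7,X), (15,X), (16,X), (20,X), (24,Y), (29,Y), (33,Y), (35,Y), (41,Y)
ranks: 6->1, 7->2, 15->3, 16->4, 20->5, 24->6, 29->7, 33->8, 35->9, 41->10
Step 2: Rank sum for X: R1 = 1 + 2 + 3 + 4 + 5 = 15.
Step 3: U_X = R1 - n1(n1+1)/2 = 15 - 5*6/2 = 15 - 15 = 0.
       U_Y = n1*n2 - U_X = 25 - 0 = 25.
Step 4: No ties, so the exact null distribution of U (based on enumerating the C(10,5) = 252 equally likely rank assignments) gives the two-sided p-value.
Step 5: p-value = 0.007937; compare to alpha = 0.1. reject H0.

U_X = 0, p = 0.007937, reject H0 at alpha = 0.1.


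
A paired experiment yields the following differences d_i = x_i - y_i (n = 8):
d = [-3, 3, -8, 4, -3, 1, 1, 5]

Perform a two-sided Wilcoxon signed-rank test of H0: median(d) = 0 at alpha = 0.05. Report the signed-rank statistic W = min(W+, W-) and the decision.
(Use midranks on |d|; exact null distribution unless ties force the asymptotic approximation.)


Step 1: Drop any zero differences (none here) and take |d_i|.
|d| = [3, 3, 8, 4, 3, 1, 1, 5]
Step 2: Midrank |d_i| (ties get averaged ranks).
ranks: |3|->4, |3|->4, |8|->8, |4|->6, |3|->4, |1|->1.5, |1|->1.5, |5|->7
Step 3: Attach original signs; sum ranks with positive sign and with negative sign.
W+ = 4 + 6 + 1.5 + 1.5 + 7 = 20
W- = 4 + 8 + 4 = 16
(Check: W+ + W- = 36 should equal n(n+1)/2 = 36.)
Step 4: Test statistic W = min(W+, W-) = 16.
Step 5: Ties in |d|, so use the tie-corrected normal approximation.
        E[W] = n(n+1)/4 = 8*9/4 = 18.
        Tie groups: |d|=1 (t=2), |d|=3 (t=3); sum(t^3 - t) = 30.
        Var[W] = n(n+1)(2n+1)/24 - sum(t^3-t)/48 = 1224/24 - 30/48 = 50.375.
        z = (W - E[W]) / sqrt(Var[W]) = (16 - 18) / 7.0975 = -0.2818.
        Two-sided p = 2*Phi(z) = 0.778106.
Step 6: alpha = 0.05. fail to reject H0.

W+ = 20, W- = 16, W = min = 16, p = 0.778106, fail to reject H0.


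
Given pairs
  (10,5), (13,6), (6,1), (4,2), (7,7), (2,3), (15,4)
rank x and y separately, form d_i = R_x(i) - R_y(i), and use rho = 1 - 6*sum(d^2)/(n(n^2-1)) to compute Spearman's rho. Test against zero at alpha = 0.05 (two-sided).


Step 1: Rank x and y separately (midranks; no ties here).
rank(x): 10->5, 13->6, 6->3, 4->2, 7->4, 2->1, 15->7
rank(y): 5->5, 6->6, 1->1, 2->2, 7->7, 3->3, 4->4
Step 2: d_i = R_x(i) - R_y(i); compute d_i^2.
  (5-5)^2=0, (6-6)^2=0, (3-1)^2=4, (2-2)^2=0, (4-7)^2=9, (1-3)^2=4, (7-4)^2=9
sum(d^2) = 26.
Step 3: rho = 1 - 6*26 / (7*(7^2 - 1)) = 1 - 156/336 = 0.535714.
Step 4: Under H0, t = rho * sqrt((n-2)/(1-rho^2)) = 1.4186 ~ t(5).
Step 5: Two-sided p-value from the t-distribution with 5 df = 0.215217.
Step 6: alpha = 0.05. fail to reject H0.

rho = 0.5357, p = 0.215217, fail to reject H0 at alpha = 0.05.


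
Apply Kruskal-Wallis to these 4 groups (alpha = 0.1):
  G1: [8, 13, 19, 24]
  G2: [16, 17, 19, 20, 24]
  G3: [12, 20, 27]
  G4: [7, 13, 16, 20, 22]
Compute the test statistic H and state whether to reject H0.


Step 1: Combine all N = 17 observations and assign midranks.
sorted (value, group, rank): (7,G4,1), (8,G1,2), (12,G3,3), (13,G1,4.5), (13,G4,4.5), (16,G2,6.5), (16,G4,6.5), (17,G2,8), (19,G1,9.5), (19,G2,9.5), (20,G2,12), (20,G3,12), (20,G4,12), (22,G4,14), (24,G1,15.5), (24,G2,15.5), (27,G3,17)
Step 2: Sum ranks within each group.
R_1 = 31.5 (n_1 = 4)
R_2 = 51.5 (n_2 = 5)
R_3 = 32 (n_3 = 3)
R_4 = 38 (n_4 = 5)
Step 3: H = 12/(N(N+1)) * sum(R_i^2/n_i) - 3(N+1)
     = 12/(17*18) * (31.5^2/4 + 51.5^2/5 + 32^2/3 + 38^2/5) - 3*18
     = 0.039216 * 1408.65 - 54
     = 1.241013.
Step 4: Ties present; correction factor C = 1 - 48/(17^3 - 17) = 0.990196. Corrected H = 1.241013 / 0.990196 = 1.253300.
Step 5: Under H0, H ~ chi^2(3); p-value = 0.740251.
Step 6: alpha = 0.1. fail to reject H0.

H = 1.2533, df = 3, p = 0.740251, fail to reject H0.


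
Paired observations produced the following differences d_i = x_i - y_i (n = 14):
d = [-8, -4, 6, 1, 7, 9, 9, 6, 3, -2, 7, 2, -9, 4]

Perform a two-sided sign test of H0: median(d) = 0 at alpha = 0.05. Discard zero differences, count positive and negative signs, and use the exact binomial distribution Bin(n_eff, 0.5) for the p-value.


Step 1: Discard zero differences. Original n = 14; n_eff = number of nonzero differences = 14.
Nonzero differences (with sign): -8, -4, +6, +1, +7, +9, +9, +6, +3, -2, +7, +2, -9, +4
Step 2: Count signs: positive = 10, negative = 4.
Step 3: Under H0: P(positive) = 0.5, so the number of positives S ~ Bin(14, 0.5).
Step 4: Two-sided exact p-value = sum of Bin(14,0.5) probabilities at or below the observed probability = 0.179565.
Step 5: alpha = 0.05. fail to reject H0.

n_eff = 14, pos = 10, neg = 4, p = 0.179565, fail to reject H0.


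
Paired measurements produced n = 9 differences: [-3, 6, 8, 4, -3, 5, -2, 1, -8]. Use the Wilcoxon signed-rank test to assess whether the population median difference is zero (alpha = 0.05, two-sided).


Step 1: Drop any zero differences (none here) and take |d_i|.
|d| = [3, 6, 8, 4, 3, 5, 2, 1, 8]
Step 2: Midrank |d_i| (ties get averaged ranks).
ranks: |3|->3.5, |6|->7, |8|->8.5, |4|->5, |3|->3.5, |5|->6, |2|->2, |1|->1, |8|->8.5
Step 3: Attach original signs; sum ranks with positive sign and with negative sign.
W+ = 7 + 8.5 + 5 + 6 + 1 = 27.5
W- = 3.5 + 3.5 + 2 + 8.5 = 17.5
(Check: W+ + W- = 45 should equal n(n+1)/2 = 45.)
Step 4: Test statistic W = min(W+, W-) = 17.5.
Step 5: Ties in |d|, so use the tie-corrected normal approximation.
        E[W] = n(n+1)/4 = 9*10/4 = 22.5.
        Tie groups: |d|=3 (t=2), |d|=8 (t=2); sum(t^3 - t) = 12.
        Var[W] = n(n+1)(2n+1)/24 - sum(t^3-t)/48 = 1710/24 - 12/48 = 71.
        z = (W - E[W]) / sqrt(Var[W]) = (17.5 - 22.5) / 8.4261 = -0.5934.
        Two-sided p = 2*Phi(z) = 0.552920.
Step 6: alpha = 0.05. fail to reject H0.

W+ = 27.5, W- = 17.5, W = min = 17.5, p = 0.552920, fail to reject H0.


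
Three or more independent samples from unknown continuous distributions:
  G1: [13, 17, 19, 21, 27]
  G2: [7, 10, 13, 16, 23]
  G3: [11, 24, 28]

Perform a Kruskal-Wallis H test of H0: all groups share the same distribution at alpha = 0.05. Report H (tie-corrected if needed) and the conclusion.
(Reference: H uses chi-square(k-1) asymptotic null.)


Step 1: Combine all N = 13 observations and assign midranks.
sorted (value, group, rank): (7,G2,1), (10,G2,2), (11,G3,3), (13,G1,4.5), (13,G2,4.5), (16,G2,6), (17,G1,7), (19,G1,8), (21,G1,9), (23,G2,10), (24,G3,11), (27,G1,12), (28,G3,13)
Step 2: Sum ranks within each group.
R_1 = 40.5 (n_1 = 5)
R_2 = 23.5 (n_2 = 5)
R_3 = 27 (n_3 = 3)
Step 3: H = 12/(N(N+1)) * sum(R_i^2/n_i) - 3(N+1)
     = 12/(13*14) * (40.5^2/5 + 23.5^2/5 + 27^2/3) - 3*14
     = 0.065934 * 681.5 - 42
     = 2.934066.
Step 4: Ties present; correction factor C = 1 - 6/(13^3 - 13) = 0.997253. Corrected H = 2.934066 / 0.997253 = 2.942149.
Step 5: Under H0, H ~ chi^2(2); p-value = 0.229679.
Step 6: alpha = 0.05. fail to reject H0.

H = 2.9421, df = 2, p = 0.229679, fail to reject H0.


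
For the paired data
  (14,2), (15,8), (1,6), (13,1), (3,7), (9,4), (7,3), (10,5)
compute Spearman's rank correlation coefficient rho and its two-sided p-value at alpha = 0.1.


Step 1: Rank x and y separately (midranks; no ties here).
rank(x): 14->7, 15->8, 1->1, 13->6, 3->2, 9->4, 7->3, 10->5
rank(y): 2->2, 8->8, 6->6, 1->1, 7->7, 4->4, 3->3, 5->5
Step 2: d_i = R_x(i) - R_y(i); compute d_i^2.
  (7-2)^2=25, (8-8)^2=0, (1-6)^2=25, (6-1)^2=25, (2-7)^2=25, (4-4)^2=0, (3-3)^2=0, (5-5)^2=0
sum(d^2) = 100.
Step 3: rho = 1 - 6*100 / (8*(8^2 - 1)) = 1 - 600/504 = -0.190476.
Step 4: Under H0, t = rho * sqrt((n-2)/(1-rho^2)) = -0.4753 ~ t(6).
Step 5: Two-sided p-value from the t-distribution with 6 df = 0.651401.
Step 6: alpha = 0.1. fail to reject H0.

rho = -0.1905, p = 0.651401, fail to reject H0 at alpha = 0.1.


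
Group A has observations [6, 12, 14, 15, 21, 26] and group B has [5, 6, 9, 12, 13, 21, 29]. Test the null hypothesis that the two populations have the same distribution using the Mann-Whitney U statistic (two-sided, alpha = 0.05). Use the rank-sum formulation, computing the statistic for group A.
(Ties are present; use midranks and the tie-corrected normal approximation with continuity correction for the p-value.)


Step 1: Combine and sort all 13 observations; assign midranks.
sorted (value, group): (5,Y), (6,X), (6,Y), (9,Y), (12,X), (12,Y), (13,Y), (14,X), (15,X), (21,X), (21,Y), (26,X), (29,Y)
ranks: 5->1, 6->2.5, 6->2.5, 9->4, 12->5.5, 12->5.5, 13->7, 14->8, 15->9, 21->10.5, 21->10.5, 26->12, 29->13
Step 2: Rank sum for X: R1 = 2.5 + 5.5 + 8 + 9 + 10.5 + 12 = 47.5.
Step 3: U_X = R1 - n1(n1+1)/2 = 47.5 - 6*7/2 = 47.5 - 21 = 26.5.
       U_Y = n1*n2 - U_X = 42 - 26.5 = 15.5.
Step 4: Ties are present, so use the tie-corrected normal approximation (with continuity correction) for the p-value.
Step 5: p-value = 0.473221; compare to alpha = 0.05. fail to reject H0.

U_X = 26.5, p = 0.473221, fail to reject H0 at alpha = 0.05.


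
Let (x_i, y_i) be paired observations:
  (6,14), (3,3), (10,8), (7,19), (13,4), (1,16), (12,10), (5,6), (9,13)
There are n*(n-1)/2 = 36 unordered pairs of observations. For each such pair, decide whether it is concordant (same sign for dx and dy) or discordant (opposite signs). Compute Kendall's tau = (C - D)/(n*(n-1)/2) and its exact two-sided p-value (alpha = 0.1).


Step 1: Enumerate the 36 unordered pairs (i,j) with i<j and classify each by sign(x_j-x_i) * sign(y_j-y_i).
  (1,2):dx=-3,dy=-11->C; (1,3):dx=+4,dy=-6->D; (1,4):dx=+1,dy=+5->C; (1,5):dx=+7,dy=-10->D
  (1,6):dx=-5,dy=+2->D; (1,7):dx=+6,dy=-4->D; (1,8):dx=-1,dy=-8->C; (1,9):dx=+3,dy=-1->D
  (2,3):dx=+7,dy=+5->C; (2,4):dx=+4,dy=+16->C; (2,5):dx=+10,dy=+1->C; (2,6):dx=-2,dy=+13->D
  (2,7):dx=+9,dy=+7->C; (2,8):dx=+2,dy=+3->C; (2,9):dx=+6,dy=+10->C; (3,4):dx=-3,dy=+11->D
  (3,5):dx=+3,dy=-4->D; (3,6):dx=-9,dy=+8->D; (3,7):dx=+2,dy=+2->C; (3,8):dx=-5,dy=-2->C
  (3,9):dx=-1,dy=+5->D; (4,5):dx=+6,dy=-15->D; (4,6):dx=-6,dy=-3->C; (4,7):dx=+5,dy=-9->D
  (4,8):dx=-2,dy=-13->C; (4,9):dx=+2,dy=-6->D; (5,6):dx=-12,dy=+12->D; (5,7):dx=-1,dy=+6->D
  (5,8):dx=-8,dy=+2->D; (5,9):dx=-4,dy=+9->D; (6,7):dx=+11,dy=-6->D; (6,8):dx=+4,dy=-10->D
  (6,9):dx=+8,dy=-3->D; (7,8):dx=-7,dy=-4->C; (7,9):dx=-3,dy=+3->D; (8,9):dx=+4,dy=+7->C
Step 2: C = 15, D = 21, total pairs = 36.
Step 3: tau = (C - D)/(n(n-1)/2) = (15 - 21)/36 = -0.166667.
Step 4: Exact two-sided p-value (enumerate n! = 362880 permutations of y under H0): p = 0.612202.
Step 5: alpha = 0.1. fail to reject H0.

tau_b = -0.1667 (C=15, D=21), p = 0.612202, fail to reject H0.


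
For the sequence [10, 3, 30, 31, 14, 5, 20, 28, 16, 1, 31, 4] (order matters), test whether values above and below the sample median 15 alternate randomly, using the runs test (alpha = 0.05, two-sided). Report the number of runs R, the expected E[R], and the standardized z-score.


Step 1: Compute median = 15; label A = above, B = below.
Labels in order: BBAABBAAABAB  (n_A = 6, n_B = 6)
Step 2: Count runs R = 7.
Step 3: Under H0 (random ordering), E[R] = 2*n_A*n_B/(n_A+n_B) + 1 = 2*6*6/12 + 1 = 7.0000.
        Var[R] = 2*n_A*n_B*(2*n_A*n_B - n_A - n_B) / ((n_A+n_B)^2 * (n_A+n_B-1)) = 4320/1584 = 2.7273.
        SD[R] = 1.6514.
Step 4: R = E[R], so z = 0 with no continuity correction.
Step 5: Two-sided p-value via normal approximation = 2*(1 - Phi(|z|)) = 1.000000.
Step 6: alpha = 0.05. fail to reject H0.

R = 7, z = 0.0000, p = 1.000000, fail to reject H0.


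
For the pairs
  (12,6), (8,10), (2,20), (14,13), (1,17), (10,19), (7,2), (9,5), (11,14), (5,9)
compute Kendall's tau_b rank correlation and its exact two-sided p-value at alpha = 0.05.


Step 1: Enumerate the 45 unordered pairs (i,j) with i<j and classify each by sign(x_j-x_i) * sign(y_j-y_i).
  (1,2):dx=-4,dy=+4->D; (1,3):dx=-10,dy=+14->D; (1,4):dx=+2,dy=+7->C; (1,5):dx=-11,dy=+11->D
  (1,6):dx=-2,dy=+13->D; (1,7):dx=-5,dy=-4->C; (1,8):dx=-3,dy=-1->C; (1,9):dx=-1,dy=+8->D
  (1,10):dx=-7,dy=+3->D; (2,3):dx=-6,dy=+10->D; (2,4):dx=+6,dy=+3->C; (2,5):dx=-7,dy=+7->D
  (2,6):dx=+2,dy=+9->C; (2,7):dx=-1,dy=-8->C; (2,8):dx=+1,dy=-5->D; (2,9):dx=+3,dy=+4->C
  (2,10):dx=-3,dy=-1->C; (3,4):dx=+12,dy=-7->D; (3,5):dx=-1,dy=-3->C; (3,6):dx=+8,dy=-1->D
  (3,7):dx=+5,dy=-18->D; (3,8):dx=+7,dy=-15->D; (3,9):dx=+9,dy=-6->D; (3,10):dx=+3,dy=-11->D
  (4,5):dx=-13,dy=+4->D; (4,6):dx=-4,dy=+6->D; (4,7):dx=-7,dy=-11->C; (4,8):dx=-5,dy=-8->C
  (4,9):dx=-3,dy=+1->D; (4,10):dx=-9,dy=-4->C; (5,6):dx=+9,dy=+2->C; (5,7):dx=+6,dy=-15->D
  (5,8):dx=+8,dy=-12->D; (5,9):dx=+10,dy=-3->D; (5,10):dx=+4,dy=-8->D; (6,7):dx=-3,dy=-17->C
  (6,8):dx=-1,dy=-14->C; (6,9):dx=+1,dy=-5->D; (6,10):dx=-5,dy=-10->C; (7,8):dx=+2,dy=+3->C
  (7,9):dx=+4,dy=+12->C; (7,10):dx=-2,dy=+7->D; (8,9):dx=+2,dy=+9->C; (8,10):dx=-4,dy=+4->D
  (9,10):dx=-6,dy=-5->C
Step 2: C = 20, D = 25, total pairs = 45.
Step 3: tau = (C - D)/(n(n-1)/2) = (20 - 25)/45 = -0.111111.
Step 4: Exact two-sided p-value (enumerate n! = 3628800 permutations of y under H0): p = 0.727490.
Step 5: alpha = 0.05. fail to reject H0.

tau_b = -0.1111 (C=20, D=25), p = 0.727490, fail to reject H0.


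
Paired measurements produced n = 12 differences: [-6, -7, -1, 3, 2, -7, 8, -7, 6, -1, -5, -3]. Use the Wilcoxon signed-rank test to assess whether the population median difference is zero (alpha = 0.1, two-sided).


Step 1: Drop any zero differences (none here) and take |d_i|.
|d| = [6, 7, 1, 3, 2, 7, 8, 7, 6, 1, 5, 3]
Step 2: Midrank |d_i| (ties get averaged ranks).
ranks: |6|->7.5, |7|->10, |1|->1.5, |3|->4.5, |2|->3, |7|->10, |8|->12, |7|->10, |6|->7.5, |1|->1.5, |5|->6, |3|->4.5
Step 3: Attach original signs; sum ranks with positive sign and with negative sign.
W+ = 4.5 + 3 + 12 + 7.5 = 27
W- = 7.5 + 10 + 1.5 + 10 + 10 + 1.5 + 6 + 4.5 = 51
(Check: W+ + W- = 78 should equal n(n+1)/2 = 78.)
Step 4: Test statistic W = min(W+, W-) = 27.
Step 5: Ties in |d|, so use the tie-corrected normal approximation.
        E[W] = n(n+1)/4 = 12*13/4 = 39.
        Tie groups: |d|=1 (t=2), |d|=3 (t=2), |d|=6 (t=2), |d|=7 (t=3); sum(t^3 - t) = 42.
        Var[W] = n(n+1)(2n+1)/24 - sum(t^3-t)/48 = 3900/24 - 42/48 = 161.625.
        z = (W - E[W]) / sqrt(Var[W]) = (27 - 39) / 12.7132 = -0.9439.
        Two-sided p = 2*Phi(z) = 0.345220.
Step 6: alpha = 0.1. fail to reject H0.

W+ = 27, W- = 51, W = min = 27, p = 0.345220, fail to reject H0.


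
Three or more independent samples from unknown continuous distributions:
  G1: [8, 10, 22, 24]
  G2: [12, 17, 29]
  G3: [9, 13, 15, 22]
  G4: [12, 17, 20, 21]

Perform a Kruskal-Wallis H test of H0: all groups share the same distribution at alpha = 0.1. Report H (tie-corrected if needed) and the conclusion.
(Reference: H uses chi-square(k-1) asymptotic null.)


Step 1: Combine all N = 15 observations and assign midranks.
sorted (value, group, rank): (8,G1,1), (9,G3,2), (10,G1,3), (12,G2,4.5), (12,G4,4.5), (13,G3,6), (15,G3,7), (17,G2,8.5), (17,G4,8.5), (20,G4,10), (21,G4,11), (22,G1,12.5), (22,G3,12.5), (24,G1,14), (29,G2,15)
Step 2: Sum ranks within each group.
R_1 = 30.5 (n_1 = 4)
R_2 = 28 (n_2 = 3)
R_3 = 27.5 (n_3 = 4)
R_4 = 34 (n_4 = 4)
Step 3: H = 12/(N(N+1)) * sum(R_i^2/n_i) - 3(N+1)
     = 12/(15*16) * (30.5^2/4 + 28^2/3 + 27.5^2/4 + 34^2/4) - 3*16
     = 0.050000 * 971.958 - 48
     = 0.597917.
Step 4: Ties present; correction factor C = 1 - 18/(15^3 - 15) = 0.994643. Corrected H = 0.597917 / 0.994643 = 0.601137.
Step 5: Under H0, H ~ chi^2(3); p-value = 0.896172.
Step 6: alpha = 0.1. fail to reject H0.

H = 0.6011, df = 3, p = 0.896172, fail to reject H0.


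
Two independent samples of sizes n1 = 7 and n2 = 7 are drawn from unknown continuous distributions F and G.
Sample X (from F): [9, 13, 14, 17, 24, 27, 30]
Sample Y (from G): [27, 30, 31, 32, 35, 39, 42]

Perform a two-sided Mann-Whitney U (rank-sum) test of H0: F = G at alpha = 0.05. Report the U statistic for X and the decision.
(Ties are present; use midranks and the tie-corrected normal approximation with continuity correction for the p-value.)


Step 1: Combine and sort all 14 observations; assign midranks.
sorted (value, group): (9,X), (13,X), (14,X), (17,X), (24,X), (27,X), (27,Y), (30,X), (30,Y), (31,Y), (32,Y), (35,Y), (39,Y), (42,Y)
ranks: 9->1, 13->2, 14->3, 17->4, 24->5, 27->6.5, 27->6.5, 30->8.5, 30->8.5, 31->10, 32->11, 35->12, 39->13, 42->14
Step 2: Rank sum for X: R1 = 1 + 2 + 3 + 4 + 5 + 6.5 + 8.5 = 30.
Step 3: U_X = R1 - n1(n1+1)/2 = 30 - 7*8/2 = 30 - 28 = 2.
       U_Y = n1*n2 - U_X = 49 - 2 = 47.
Step 4: Ties are present, so use the tie-corrected normal approximation (with continuity correction) for the p-value.
Step 5: p-value = 0.004844; compare to alpha = 0.05. reject H0.

U_X = 2, p = 0.004844, reject H0 at alpha = 0.05.


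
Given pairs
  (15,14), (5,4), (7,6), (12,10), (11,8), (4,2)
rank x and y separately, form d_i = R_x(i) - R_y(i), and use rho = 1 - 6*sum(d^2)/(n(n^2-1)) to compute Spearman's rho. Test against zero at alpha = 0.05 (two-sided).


Step 1: Rank x and y separately (midranks; no ties here).
rank(x): 15->6, 5->2, 7->3, 12->5, 11->4, 4->1
rank(y): 14->6, 4->2, 6->3, 10->5, 8->4, 2->1
Step 2: d_i = R_x(i) - R_y(i); compute d_i^2.
  (6-6)^2=0, (2-2)^2=0, (3-3)^2=0, (5-5)^2=0, (4-4)^2=0, (1-1)^2=0
sum(d^2) = 0.
Step 3: rho = 1 - 6*0 / (6*(6^2 - 1)) = 1 - 0/210 = 1.000000.
Step 5: Two-sided p-value from the t-distribution with 4 df = 0.000000.
Step 6: alpha = 0.05. reject H0.

rho = 1.0000, p = 0.000000, reject H0 at alpha = 0.05.


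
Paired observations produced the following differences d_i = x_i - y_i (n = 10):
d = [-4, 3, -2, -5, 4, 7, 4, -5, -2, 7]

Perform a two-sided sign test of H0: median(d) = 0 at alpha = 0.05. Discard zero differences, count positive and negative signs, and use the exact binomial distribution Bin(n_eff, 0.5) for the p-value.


Step 1: Discard zero differences. Original n = 10; n_eff = number of nonzero differences = 10.
Nonzero differences (with sign): -4, +3, -2, -5, +4, +7, +4, -5, -2, +7
Step 2: Count signs: positive = 5, negative = 5.
Step 3: Under H0: P(positive) = 0.5, so the number of positives S ~ Bin(10, 0.5).
Step 4: Two-sided exact p-value = sum of Bin(10,0.5) probabilities at or below the observed probability = 1.000000.
Step 5: alpha = 0.05. fail to reject H0.

n_eff = 10, pos = 5, neg = 5, p = 1.000000, fail to reject H0.


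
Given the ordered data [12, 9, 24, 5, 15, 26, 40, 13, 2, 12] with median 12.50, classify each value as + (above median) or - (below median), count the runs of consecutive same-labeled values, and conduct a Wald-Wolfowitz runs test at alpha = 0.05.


Step 1: Compute median = 12.50; label A = above, B = below.
Labels in order: BBABAAAABB  (n_A = 5, n_B = 5)
Step 2: Count runs R = 5.
Step 3: Under H0 (random ordering), E[R] = 2*n_A*n_B/(n_A+n_B) + 1 = 2*5*5/10 + 1 = 6.0000.
        Var[R] = 2*n_A*n_B*(2*n_A*n_B - n_A - n_B) / ((n_A+n_B)^2 * (n_A+n_B-1)) = 2000/900 = 2.2222.
        SD[R] = 1.4907.
Step 4: Continuity-corrected z = (R + 0.5 - E[R]) / SD[R] = (5 + 0.5 - 6.0000) / 1.4907 = -0.3354.
Step 5: Two-sided p-value via normal approximation = 2*(1 - Phi(|z|)) = 0.737316.
Step 6: alpha = 0.05. fail to reject H0.

R = 5, z = -0.3354, p = 0.737316, fail to reject H0.


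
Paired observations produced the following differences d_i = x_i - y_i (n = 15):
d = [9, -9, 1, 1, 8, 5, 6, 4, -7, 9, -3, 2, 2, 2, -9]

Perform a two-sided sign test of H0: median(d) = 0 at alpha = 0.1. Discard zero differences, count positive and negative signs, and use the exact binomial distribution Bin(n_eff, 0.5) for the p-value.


Step 1: Discard zero differences. Original n = 15; n_eff = number of nonzero differences = 15.
Nonzero differences (with sign): +9, -9, +1, +1, +8, +5, +6, +4, -7, +9, -3, +2, +2, +2, -9
Step 2: Count signs: positive = 11, negative = 4.
Step 3: Under H0: P(positive) = 0.5, so the number of positives S ~ Bin(15, 0.5).
Step 4: Two-sided exact p-value = sum of Bin(15,0.5) probabilities at or below the observed probability = 0.118469.
Step 5: alpha = 0.1. fail to reject H0.

n_eff = 15, pos = 11, neg = 4, p = 0.118469, fail to reject H0.


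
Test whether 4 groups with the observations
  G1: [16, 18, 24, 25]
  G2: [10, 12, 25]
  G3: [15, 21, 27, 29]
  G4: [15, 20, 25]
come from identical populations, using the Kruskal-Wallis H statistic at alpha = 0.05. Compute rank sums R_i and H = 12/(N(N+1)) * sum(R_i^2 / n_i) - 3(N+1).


Step 1: Combine all N = 14 observations and assign midranks.
sorted (value, group, rank): (10,G2,1), (12,G2,2), (15,G3,3.5), (15,G4,3.5), (16,G1,5), (18,G1,6), (20,G4,7), (21,G3,8), (24,G1,9), (25,G1,11), (25,G2,11), (25,G4,11), (27,G3,13), (29,G3,14)
Step 2: Sum ranks within each group.
R_1 = 31 (n_1 = 4)
R_2 = 14 (n_2 = 3)
R_3 = 38.5 (n_3 = 4)
R_4 = 21.5 (n_4 = 3)
Step 3: H = 12/(N(N+1)) * sum(R_i^2/n_i) - 3(N+1)
     = 12/(14*15) * (31^2/4 + 14^2/3 + 38.5^2/4 + 21.5^2/3) - 3*15
     = 0.057143 * 830.229 - 45
     = 2.441667.
Step 4: Ties present; correction factor C = 1 - 30/(14^3 - 14) = 0.989011. Corrected H = 2.441667 / 0.989011 = 2.468796.
Step 5: Under H0, H ~ chi^2(3); p-value = 0.480957.
Step 6: alpha = 0.05. fail to reject H0.

H = 2.4688, df = 3, p = 0.480957, fail to reject H0.


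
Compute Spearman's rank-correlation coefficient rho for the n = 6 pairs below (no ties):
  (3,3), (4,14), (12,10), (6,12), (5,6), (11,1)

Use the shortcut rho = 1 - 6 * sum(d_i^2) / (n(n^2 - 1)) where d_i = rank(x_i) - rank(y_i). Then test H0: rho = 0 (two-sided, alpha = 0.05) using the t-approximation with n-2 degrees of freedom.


Step 1: Rank x and y separately (midranks; no ties here).
rank(x): 3->1, 4->2, 12->6, 6->4, 5->3, 11->5
rank(y): 3->2, 14->6, 10->4, 12->5, 6->3, 1->1
Step 2: d_i = R_x(i) - R_y(i); compute d_i^2.
  (1-2)^2=1, (2-6)^2=16, (6-4)^2=4, (4-5)^2=1, (3-3)^2=0, (5-1)^2=16
sum(d^2) = 38.
Step 3: rho = 1 - 6*38 / (6*(6^2 - 1)) = 1 - 228/210 = -0.085714.
Step 4: Under H0, t = rho * sqrt((n-2)/(1-rho^2)) = -0.1721 ~ t(4).
Step 5: Two-sided p-value from the t-distribution with 4 df = 0.871743.
Step 6: alpha = 0.05. fail to reject H0.

rho = -0.0857, p = 0.871743, fail to reject H0 at alpha = 0.05.


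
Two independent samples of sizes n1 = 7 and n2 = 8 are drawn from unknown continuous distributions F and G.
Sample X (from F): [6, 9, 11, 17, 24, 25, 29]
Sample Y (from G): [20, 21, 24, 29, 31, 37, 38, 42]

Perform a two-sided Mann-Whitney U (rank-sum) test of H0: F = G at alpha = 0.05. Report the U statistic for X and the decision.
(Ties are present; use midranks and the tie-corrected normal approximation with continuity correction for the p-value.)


Step 1: Combine and sort all 15 observations; assign midranks.
sorted (value, group): (6,X), (9,X), (11,X), (17,X), (20,Y), (21,Y), (24,X), (24,Y), (25,X), (29,X), (29,Y), (31,Y), (37,Y), (38,Y), (42,Y)
ranks: 6->1, 9->2, 11->3, 17->4, 20->5, 21->6, 24->7.5, 24->7.5, 25->9, 29->10.5, 29->10.5, 31->12, 37->13, 38->14, 42->15
Step 2: Rank sum for X: R1 = 1 + 2 + 3 + 4 + 7.5 + 9 + 10.5 = 37.
Step 3: U_X = R1 - n1(n1+1)/2 = 37 - 7*8/2 = 37 - 28 = 9.
       U_Y = n1*n2 - U_X = 56 - 9 = 47.
Step 4: Ties are present, so use the tie-corrected normal approximation (with continuity correction) for the p-value.
Step 5: p-value = 0.031969; compare to alpha = 0.05. reject H0.

U_X = 9, p = 0.031969, reject H0 at alpha = 0.05.


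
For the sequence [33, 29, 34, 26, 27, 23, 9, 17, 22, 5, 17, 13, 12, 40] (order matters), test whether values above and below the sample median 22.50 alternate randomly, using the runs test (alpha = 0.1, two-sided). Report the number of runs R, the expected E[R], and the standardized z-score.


Step 1: Compute median = 22.50; label A = above, B = below.
Labels in order: AAAAAABBBBBBBA  (n_A = 7, n_B = 7)
Step 2: Count runs R = 3.
Step 3: Under H0 (random ordering), E[R] = 2*n_A*n_B/(n_A+n_B) + 1 = 2*7*7/14 + 1 = 8.0000.
        Var[R] = 2*n_A*n_B*(2*n_A*n_B - n_A - n_B) / ((n_A+n_B)^2 * (n_A+n_B-1)) = 8232/2548 = 3.2308.
        SD[R] = 1.7974.
Step 4: Continuity-corrected z = (R + 0.5 - E[R]) / SD[R] = (3 + 0.5 - 8.0000) / 1.7974 = -2.5036.
Step 5: Two-sided p-value via normal approximation = 2*(1 - Phi(|z|)) = 0.012295.
Step 6: alpha = 0.1. reject H0.

R = 3, z = -2.5036, p = 0.012295, reject H0.


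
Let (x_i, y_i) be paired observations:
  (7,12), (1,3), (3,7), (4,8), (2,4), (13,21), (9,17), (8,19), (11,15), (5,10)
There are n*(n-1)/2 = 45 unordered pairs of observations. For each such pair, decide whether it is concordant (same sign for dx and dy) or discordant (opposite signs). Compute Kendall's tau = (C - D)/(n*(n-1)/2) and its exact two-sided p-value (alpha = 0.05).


Step 1: Enumerate the 45 unordered pairs (i,j) with i<j and classify each by sign(x_j-x_i) * sign(y_j-y_i).
  (1,2):dx=-6,dy=-9->C; (1,3):dx=-4,dy=-5->C; (1,4):dx=-3,dy=-4->C; (1,5):dx=-5,dy=-8->C
  (1,6):dx=+6,dy=+9->C; (1,7):dx=+2,dy=+5->C; (1,8):dx=+1,dy=+7->C; (1,9):dx=+4,dy=+3->C
  (1,10):dx=-2,dy=-2->C; (2,3):dx=+2,dy=+4->C; (2,4):dx=+3,dy=+5->C; (2,5):dx=+1,dy=+1->C
  (2,6):dx=+12,dy=+18->C; (2,7):dx=+8,dy=+14->C; (2,8):dx=+7,dy=+16->C; (2,9):dx=+10,dy=+12->C
  (2,10):dx=+4,dy=+7->C; (3,4):dx=+1,dy=+1->C; (3,5):dx=-1,dy=-3->C; (3,6):dx=+10,dy=+14->C
  (3,7):dx=+6,dy=+10->C; (3,8):dx=+5,dy=+12->C; (3,9):dx=+8,dy=+8->C; (3,10):dx=+2,dy=+3->C
  (4,5):dx=-2,dy=-4->C; (4,6):dx=+9,dy=+13->C; (4,7):dx=+5,dy=+9->C; (4,8):dx=+4,dy=+11->C
  (4,9):dx=+7,dy=+7->C; (4,10):dx=+1,dy=+2->C; (5,6):dx=+11,dy=+17->C; (5,7):dx=+7,dy=+13->C
  (5,8):dx=+6,dy=+15->C; (5,9):dx=+9,dy=+11->C; (5,10):dx=+3,dy=+6->C; (6,7):dx=-4,dy=-4->C
  (6,8):dx=-5,dy=-2->C; (6,9):dx=-2,dy=-6->C; (6,10):dx=-8,dy=-11->C; (7,8):dx=-1,dy=+2->D
  (7,9):dx=+2,dy=-2->D; (7,10):dx=-4,dy=-7->C; (8,9):dx=+3,dy=-4->D; (8,10):dx=-3,dy=-9->C
  (9,10):dx=-6,dy=-5->C
Step 2: C = 42, D = 3, total pairs = 45.
Step 3: tau = (C - D)/(n(n-1)/2) = (42 - 3)/45 = 0.866667.
Step 4: Exact two-sided p-value (enumerate n! = 3628800 permutations of y under H0): p = 0.000115.
Step 5: alpha = 0.05. reject H0.

tau_b = 0.8667 (C=42, D=3), p = 0.000115, reject H0.


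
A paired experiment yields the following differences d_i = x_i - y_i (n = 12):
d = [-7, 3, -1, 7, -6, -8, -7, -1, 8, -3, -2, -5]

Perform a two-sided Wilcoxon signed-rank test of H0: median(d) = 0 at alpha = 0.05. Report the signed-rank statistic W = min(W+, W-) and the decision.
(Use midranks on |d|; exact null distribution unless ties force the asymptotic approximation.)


Step 1: Drop any zero differences (none here) and take |d_i|.
|d| = [7, 3, 1, 7, 6, 8, 7, 1, 8, 3, 2, 5]
Step 2: Midrank |d_i| (ties get averaged ranks).
ranks: |7|->9, |3|->4.5, |1|->1.5, |7|->9, |6|->7, |8|->11.5, |7|->9, |1|->1.5, |8|->11.5, |3|->4.5, |2|->3, |5|->6
Step 3: Attach original signs; sum ranks with positive sign and with negative sign.
W+ = 4.5 + 9 + 11.5 = 25
W- = 9 + 1.5 + 7 + 11.5 + 9 + 1.5 + 4.5 + 3 + 6 = 53
(Check: W+ + W- = 78 should equal n(n+1)/2 = 78.)
Step 4: Test statistic W = min(W+, W-) = 25.
Step 5: Ties in |d|, so use the tie-corrected normal approximation.
        E[W] = n(n+1)/4 = 12*13/4 = 39.
        Tie groups: |d|=1 (t=2), |d|=3 (t=2), |d|=7 (t=3), |d|=8 (t=2); sum(t^3 - t) = 42.
        Var[W] = n(n+1)(2n+1)/24 - sum(t^3-t)/48 = 3900/24 - 42/48 = 161.625.
        z = (W - E[W]) / sqrt(Var[W]) = (25 - 39) / 12.7132 = -1.1012.
        Two-sided p = 2*Phi(z) = 0.270801.
Step 6: alpha = 0.05. fail to reject H0.

W+ = 25, W- = 53, W = min = 25, p = 0.270801, fail to reject H0.


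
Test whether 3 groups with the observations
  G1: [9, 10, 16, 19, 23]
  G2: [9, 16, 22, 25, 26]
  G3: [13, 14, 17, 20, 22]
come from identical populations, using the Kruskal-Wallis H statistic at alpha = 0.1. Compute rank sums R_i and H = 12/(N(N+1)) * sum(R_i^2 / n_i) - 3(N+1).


Step 1: Combine all N = 15 observations and assign midranks.
sorted (value, group, rank): (9,G1,1.5), (9,G2,1.5), (10,G1,3), (13,G3,4), (14,G3,5), (16,G1,6.5), (16,G2,6.5), (17,G3,8), (19,G1,9), (20,G3,10), (22,G2,11.5), (22,G3,11.5), (23,G1,13), (25,G2,14), (26,G2,15)
Step 2: Sum ranks within each group.
R_1 = 33 (n_1 = 5)
R_2 = 48.5 (n_2 = 5)
R_3 = 38.5 (n_3 = 5)
Step 3: H = 12/(N(N+1)) * sum(R_i^2/n_i) - 3(N+1)
     = 12/(15*16) * (33^2/5 + 48.5^2/5 + 38.5^2/5) - 3*16
     = 0.050000 * 984.7 - 48
     = 1.235000.
Step 4: Ties present; correction factor C = 1 - 18/(15^3 - 15) = 0.994643. Corrected H = 1.235000 / 0.994643 = 1.241652.
Step 5: Under H0, H ~ chi^2(2); p-value = 0.537500.
Step 6: alpha = 0.1. fail to reject H0.

H = 1.2417, df = 2, p = 0.537500, fail to reject H0.


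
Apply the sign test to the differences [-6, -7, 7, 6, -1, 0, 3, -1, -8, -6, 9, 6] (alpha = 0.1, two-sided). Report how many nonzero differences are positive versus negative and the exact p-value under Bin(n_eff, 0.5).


Step 1: Discard zero differences. Original n = 12; n_eff = number of nonzero differences = 11.
Nonzero differences (with sign): -6, -7, +7, +6, -1, +3, -1, -8, -6, +9, +6
Step 2: Count signs: positive = 5, negative = 6.
Step 3: Under H0: P(positive) = 0.5, so the number of positives S ~ Bin(11, 0.5).
Step 4: Two-sided exact p-value = sum of Bin(11,0.5) probabilities at or below the observed probability = 1.000000.
Step 5: alpha = 0.1. fail to reject H0.

n_eff = 11, pos = 5, neg = 6, p = 1.000000, fail to reject H0.


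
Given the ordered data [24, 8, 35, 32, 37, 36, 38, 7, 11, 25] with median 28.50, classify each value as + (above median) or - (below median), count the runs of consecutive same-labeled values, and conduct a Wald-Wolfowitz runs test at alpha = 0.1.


Step 1: Compute median = 28.50; label A = above, B = below.
Labels in order: BBAAAAABBB  (n_A = 5, n_B = 5)
Step 2: Count runs R = 3.
Step 3: Under H0 (random ordering), E[R] = 2*n_A*n_B/(n_A+n_B) + 1 = 2*5*5/10 + 1 = 6.0000.
        Var[R] = 2*n_A*n_B*(2*n_A*n_B - n_A - n_B) / ((n_A+n_B)^2 * (n_A+n_B-1)) = 2000/900 = 2.2222.
        SD[R] = 1.4907.
Step 4: Continuity-corrected z = (R + 0.5 - E[R]) / SD[R] = (3 + 0.5 - 6.0000) / 1.4907 = -1.6771.
Step 5: Two-sided p-value via normal approximation = 2*(1 - Phi(|z|)) = 0.093533.
Step 6: alpha = 0.1. reject H0.

R = 3, z = -1.6771, p = 0.093533, reject H0.


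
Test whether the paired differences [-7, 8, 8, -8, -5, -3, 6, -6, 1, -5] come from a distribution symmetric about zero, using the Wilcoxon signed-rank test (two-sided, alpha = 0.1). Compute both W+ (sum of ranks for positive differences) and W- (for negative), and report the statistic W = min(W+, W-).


Step 1: Drop any zero differences (none here) and take |d_i|.
|d| = [7, 8, 8, 8, 5, 3, 6, 6, 1, 5]
Step 2: Midrank |d_i| (ties get averaged ranks).
ranks: |7|->7, |8|->9, |8|->9, |8|->9, |5|->3.5, |3|->2, |6|->5.5, |6|->5.5, |1|->1, |5|->3.5
Step 3: Attach original signs; sum ranks with positive sign and with negative sign.
W+ = 9 + 9 + 5.5 + 1 = 24.5
W- = 7 + 9 + 3.5 + 2 + 5.5 + 3.5 = 30.5
(Check: W+ + W- = 55 should equal n(n+1)/2 = 55.)
Step 4: Test statistic W = min(W+, W-) = 24.5.
Step 5: Ties in |d|, so use the tie-corrected normal approximation.
        E[W] = n(n+1)/4 = 10*11/4 = 27.5.
        Tie groups: |d|=5 (t=2), |d|=6 (t=2), |d|=8 (t=3); sum(t^3 - t) = 36.
        Var[W] = n(n+1)(2n+1)/24 - sum(t^3-t)/48 = 2310/24 - 36/48 = 95.5.
        z = (W - E[W]) / sqrt(Var[W]) = (24.5 - 27.5) / 9.7724 = -0.3070.
        Two-sided p = 2*Phi(z) = 0.758853.
Step 6: alpha = 0.1. fail to reject H0.

W+ = 24.5, W- = 30.5, W = min = 24.5, p = 0.758853, fail to reject H0.


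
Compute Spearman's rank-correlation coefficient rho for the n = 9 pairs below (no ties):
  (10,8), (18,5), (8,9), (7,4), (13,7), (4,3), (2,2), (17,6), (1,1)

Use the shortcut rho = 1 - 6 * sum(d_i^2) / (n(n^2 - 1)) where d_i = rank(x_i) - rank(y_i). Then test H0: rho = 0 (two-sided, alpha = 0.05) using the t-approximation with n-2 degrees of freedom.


Step 1: Rank x and y separately (midranks; no ties here).
rank(x): 10->6, 18->9, 8->5, 7->4, 13->7, 4->3, 2->2, 17->8, 1->1
rank(y): 8->8, 5->5, 9->9, 4->4, 7->7, 3->3, 2->2, 6->6, 1->1
Step 2: d_i = R_x(i) - R_y(i); compute d_i^2.
  (6-8)^2=4, (9-5)^2=16, (5-9)^2=16, (4-4)^2=0, (7-7)^2=0, (3-3)^2=0, (2-2)^2=0, (8-6)^2=4, (1-1)^2=0
sum(d^2) = 40.
Step 3: rho = 1 - 6*40 / (9*(9^2 - 1)) = 1 - 240/720 = 0.666667.
Step 4: Under H0, t = rho * sqrt((n-2)/(1-rho^2)) = 2.3664 ~ t(7).
Step 5: Two-sided p-value from the t-distribution with 7 df = 0.049867.
Step 6: alpha = 0.05. reject H0.

rho = 0.6667, p = 0.049867, reject H0 at alpha = 0.05.
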